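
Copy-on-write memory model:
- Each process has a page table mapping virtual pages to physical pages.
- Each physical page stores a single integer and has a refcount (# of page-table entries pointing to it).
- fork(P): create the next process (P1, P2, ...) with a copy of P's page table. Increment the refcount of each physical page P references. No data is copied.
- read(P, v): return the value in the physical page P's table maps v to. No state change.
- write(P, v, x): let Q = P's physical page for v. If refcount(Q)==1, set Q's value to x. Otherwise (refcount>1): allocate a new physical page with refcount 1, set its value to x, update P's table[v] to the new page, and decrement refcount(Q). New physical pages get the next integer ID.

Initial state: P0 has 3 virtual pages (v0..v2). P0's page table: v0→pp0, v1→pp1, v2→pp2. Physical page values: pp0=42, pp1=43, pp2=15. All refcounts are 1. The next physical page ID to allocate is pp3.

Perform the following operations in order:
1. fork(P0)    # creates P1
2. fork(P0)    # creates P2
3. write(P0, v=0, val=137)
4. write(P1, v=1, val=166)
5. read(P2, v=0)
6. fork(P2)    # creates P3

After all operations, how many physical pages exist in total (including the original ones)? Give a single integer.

Answer: 5

Derivation:
Op 1: fork(P0) -> P1. 3 ppages; refcounts: pp0:2 pp1:2 pp2:2
Op 2: fork(P0) -> P2. 3 ppages; refcounts: pp0:3 pp1:3 pp2:3
Op 3: write(P0, v0, 137). refcount(pp0)=3>1 -> COPY to pp3. 4 ppages; refcounts: pp0:2 pp1:3 pp2:3 pp3:1
Op 4: write(P1, v1, 166). refcount(pp1)=3>1 -> COPY to pp4. 5 ppages; refcounts: pp0:2 pp1:2 pp2:3 pp3:1 pp4:1
Op 5: read(P2, v0) -> 42. No state change.
Op 6: fork(P2) -> P3. 5 ppages; refcounts: pp0:3 pp1:3 pp2:4 pp3:1 pp4:1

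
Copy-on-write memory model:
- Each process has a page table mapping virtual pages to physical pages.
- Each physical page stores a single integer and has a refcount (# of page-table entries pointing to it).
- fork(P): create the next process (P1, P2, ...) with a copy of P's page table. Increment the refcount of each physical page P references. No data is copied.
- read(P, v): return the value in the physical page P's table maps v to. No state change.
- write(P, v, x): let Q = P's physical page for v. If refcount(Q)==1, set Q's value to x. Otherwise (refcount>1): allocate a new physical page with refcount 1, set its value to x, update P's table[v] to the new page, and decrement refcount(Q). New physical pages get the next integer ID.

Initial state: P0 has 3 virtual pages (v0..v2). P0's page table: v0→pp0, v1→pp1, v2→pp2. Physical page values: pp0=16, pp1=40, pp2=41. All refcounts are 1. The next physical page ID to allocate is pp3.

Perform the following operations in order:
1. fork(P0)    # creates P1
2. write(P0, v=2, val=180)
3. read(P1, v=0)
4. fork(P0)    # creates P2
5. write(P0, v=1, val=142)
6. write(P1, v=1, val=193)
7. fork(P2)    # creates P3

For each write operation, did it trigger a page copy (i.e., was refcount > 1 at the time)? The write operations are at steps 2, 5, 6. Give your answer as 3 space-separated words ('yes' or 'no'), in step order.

Op 1: fork(P0) -> P1. 3 ppages; refcounts: pp0:2 pp1:2 pp2:2
Op 2: write(P0, v2, 180). refcount(pp2)=2>1 -> COPY to pp3. 4 ppages; refcounts: pp0:2 pp1:2 pp2:1 pp3:1
Op 3: read(P1, v0) -> 16. No state change.
Op 4: fork(P0) -> P2. 4 ppages; refcounts: pp0:3 pp1:3 pp2:1 pp3:2
Op 5: write(P0, v1, 142). refcount(pp1)=3>1 -> COPY to pp4. 5 ppages; refcounts: pp0:3 pp1:2 pp2:1 pp3:2 pp4:1
Op 6: write(P1, v1, 193). refcount(pp1)=2>1 -> COPY to pp5. 6 ppages; refcounts: pp0:3 pp1:1 pp2:1 pp3:2 pp4:1 pp5:1
Op 7: fork(P2) -> P3. 6 ppages; refcounts: pp0:4 pp1:2 pp2:1 pp3:3 pp4:1 pp5:1

yes yes yes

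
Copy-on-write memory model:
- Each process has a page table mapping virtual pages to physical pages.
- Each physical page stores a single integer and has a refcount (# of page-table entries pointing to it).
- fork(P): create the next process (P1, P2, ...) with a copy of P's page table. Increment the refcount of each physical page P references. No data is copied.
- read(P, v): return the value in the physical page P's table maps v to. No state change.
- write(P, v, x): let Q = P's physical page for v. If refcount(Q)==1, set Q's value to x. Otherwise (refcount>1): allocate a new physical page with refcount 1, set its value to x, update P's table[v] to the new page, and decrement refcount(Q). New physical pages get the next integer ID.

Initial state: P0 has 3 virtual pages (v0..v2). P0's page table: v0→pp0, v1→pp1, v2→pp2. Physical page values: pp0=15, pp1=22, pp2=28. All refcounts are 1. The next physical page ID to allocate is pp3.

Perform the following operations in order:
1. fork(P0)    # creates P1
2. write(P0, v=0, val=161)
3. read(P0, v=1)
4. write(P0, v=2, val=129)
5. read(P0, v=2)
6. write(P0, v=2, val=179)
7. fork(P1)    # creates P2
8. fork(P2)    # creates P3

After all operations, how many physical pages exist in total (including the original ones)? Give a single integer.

Op 1: fork(P0) -> P1. 3 ppages; refcounts: pp0:2 pp1:2 pp2:2
Op 2: write(P0, v0, 161). refcount(pp0)=2>1 -> COPY to pp3. 4 ppages; refcounts: pp0:1 pp1:2 pp2:2 pp3:1
Op 3: read(P0, v1) -> 22. No state change.
Op 4: write(P0, v2, 129). refcount(pp2)=2>1 -> COPY to pp4. 5 ppages; refcounts: pp0:1 pp1:2 pp2:1 pp3:1 pp4:1
Op 5: read(P0, v2) -> 129. No state change.
Op 6: write(P0, v2, 179). refcount(pp4)=1 -> write in place. 5 ppages; refcounts: pp0:1 pp1:2 pp2:1 pp3:1 pp4:1
Op 7: fork(P1) -> P2. 5 ppages; refcounts: pp0:2 pp1:3 pp2:2 pp3:1 pp4:1
Op 8: fork(P2) -> P3. 5 ppages; refcounts: pp0:3 pp1:4 pp2:3 pp3:1 pp4:1

Answer: 5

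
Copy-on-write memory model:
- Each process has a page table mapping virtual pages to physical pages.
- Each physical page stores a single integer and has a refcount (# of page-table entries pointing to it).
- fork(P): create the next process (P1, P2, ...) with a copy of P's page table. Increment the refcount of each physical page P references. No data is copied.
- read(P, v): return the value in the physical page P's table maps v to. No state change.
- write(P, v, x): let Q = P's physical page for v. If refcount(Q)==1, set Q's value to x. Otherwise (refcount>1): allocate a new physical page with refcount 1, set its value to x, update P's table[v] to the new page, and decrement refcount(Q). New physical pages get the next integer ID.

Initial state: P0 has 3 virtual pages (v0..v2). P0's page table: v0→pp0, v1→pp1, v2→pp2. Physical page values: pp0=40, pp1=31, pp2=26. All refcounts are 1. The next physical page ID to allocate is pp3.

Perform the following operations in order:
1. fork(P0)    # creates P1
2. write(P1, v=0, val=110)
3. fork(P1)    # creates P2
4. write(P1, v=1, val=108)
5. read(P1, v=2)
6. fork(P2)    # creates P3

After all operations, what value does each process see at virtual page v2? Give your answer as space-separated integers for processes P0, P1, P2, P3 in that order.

Op 1: fork(P0) -> P1. 3 ppages; refcounts: pp0:2 pp1:2 pp2:2
Op 2: write(P1, v0, 110). refcount(pp0)=2>1 -> COPY to pp3. 4 ppages; refcounts: pp0:1 pp1:2 pp2:2 pp3:1
Op 3: fork(P1) -> P2. 4 ppages; refcounts: pp0:1 pp1:3 pp2:3 pp3:2
Op 4: write(P1, v1, 108). refcount(pp1)=3>1 -> COPY to pp4. 5 ppages; refcounts: pp0:1 pp1:2 pp2:3 pp3:2 pp4:1
Op 5: read(P1, v2) -> 26. No state change.
Op 6: fork(P2) -> P3. 5 ppages; refcounts: pp0:1 pp1:3 pp2:4 pp3:3 pp4:1
P0: v2 -> pp2 = 26
P1: v2 -> pp2 = 26
P2: v2 -> pp2 = 26
P3: v2 -> pp2 = 26

Answer: 26 26 26 26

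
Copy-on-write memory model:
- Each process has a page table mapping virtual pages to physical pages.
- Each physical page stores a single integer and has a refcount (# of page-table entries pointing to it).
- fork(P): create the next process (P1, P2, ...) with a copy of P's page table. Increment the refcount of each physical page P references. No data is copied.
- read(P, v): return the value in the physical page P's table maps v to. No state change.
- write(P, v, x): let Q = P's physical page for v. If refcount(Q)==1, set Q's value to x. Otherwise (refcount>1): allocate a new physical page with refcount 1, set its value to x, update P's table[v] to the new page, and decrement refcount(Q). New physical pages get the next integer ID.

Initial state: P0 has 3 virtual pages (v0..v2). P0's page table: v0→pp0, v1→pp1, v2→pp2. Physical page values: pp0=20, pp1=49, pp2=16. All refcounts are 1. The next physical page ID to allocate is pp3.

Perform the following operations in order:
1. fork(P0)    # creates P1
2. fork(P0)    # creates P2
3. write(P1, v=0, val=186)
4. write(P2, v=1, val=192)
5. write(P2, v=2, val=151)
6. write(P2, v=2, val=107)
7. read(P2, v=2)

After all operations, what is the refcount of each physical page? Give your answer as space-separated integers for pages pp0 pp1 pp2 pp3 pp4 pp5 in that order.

Answer: 2 2 2 1 1 1

Derivation:
Op 1: fork(P0) -> P1. 3 ppages; refcounts: pp0:2 pp1:2 pp2:2
Op 2: fork(P0) -> P2. 3 ppages; refcounts: pp0:3 pp1:3 pp2:3
Op 3: write(P1, v0, 186). refcount(pp0)=3>1 -> COPY to pp3. 4 ppages; refcounts: pp0:2 pp1:3 pp2:3 pp3:1
Op 4: write(P2, v1, 192). refcount(pp1)=3>1 -> COPY to pp4. 5 ppages; refcounts: pp0:2 pp1:2 pp2:3 pp3:1 pp4:1
Op 5: write(P2, v2, 151). refcount(pp2)=3>1 -> COPY to pp5. 6 ppages; refcounts: pp0:2 pp1:2 pp2:2 pp3:1 pp4:1 pp5:1
Op 6: write(P2, v2, 107). refcount(pp5)=1 -> write in place. 6 ppages; refcounts: pp0:2 pp1:2 pp2:2 pp3:1 pp4:1 pp5:1
Op 7: read(P2, v2) -> 107. No state change.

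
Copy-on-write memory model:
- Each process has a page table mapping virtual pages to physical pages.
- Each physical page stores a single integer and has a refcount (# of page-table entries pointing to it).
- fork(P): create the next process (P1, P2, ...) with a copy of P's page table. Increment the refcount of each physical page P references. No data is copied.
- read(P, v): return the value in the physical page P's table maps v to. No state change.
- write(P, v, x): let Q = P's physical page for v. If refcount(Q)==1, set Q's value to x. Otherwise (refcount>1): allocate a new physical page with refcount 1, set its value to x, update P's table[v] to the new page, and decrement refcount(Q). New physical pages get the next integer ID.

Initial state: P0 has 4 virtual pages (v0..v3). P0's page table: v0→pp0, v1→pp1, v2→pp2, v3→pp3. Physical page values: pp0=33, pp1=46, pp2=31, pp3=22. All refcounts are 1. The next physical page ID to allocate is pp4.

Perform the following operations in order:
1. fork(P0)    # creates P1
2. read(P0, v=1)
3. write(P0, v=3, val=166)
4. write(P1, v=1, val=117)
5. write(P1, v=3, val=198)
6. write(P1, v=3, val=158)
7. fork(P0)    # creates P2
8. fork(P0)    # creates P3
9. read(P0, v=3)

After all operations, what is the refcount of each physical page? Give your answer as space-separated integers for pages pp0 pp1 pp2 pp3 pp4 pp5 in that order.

Op 1: fork(P0) -> P1. 4 ppages; refcounts: pp0:2 pp1:2 pp2:2 pp3:2
Op 2: read(P0, v1) -> 46. No state change.
Op 3: write(P0, v3, 166). refcount(pp3)=2>1 -> COPY to pp4. 5 ppages; refcounts: pp0:2 pp1:2 pp2:2 pp3:1 pp4:1
Op 4: write(P1, v1, 117). refcount(pp1)=2>1 -> COPY to pp5. 6 ppages; refcounts: pp0:2 pp1:1 pp2:2 pp3:1 pp4:1 pp5:1
Op 5: write(P1, v3, 198). refcount(pp3)=1 -> write in place. 6 ppages; refcounts: pp0:2 pp1:1 pp2:2 pp3:1 pp4:1 pp5:1
Op 6: write(P1, v3, 158). refcount(pp3)=1 -> write in place. 6 ppages; refcounts: pp0:2 pp1:1 pp2:2 pp3:1 pp4:1 pp5:1
Op 7: fork(P0) -> P2. 6 ppages; refcounts: pp0:3 pp1:2 pp2:3 pp3:1 pp4:2 pp5:1
Op 8: fork(P0) -> P3. 6 ppages; refcounts: pp0:4 pp1:3 pp2:4 pp3:1 pp4:3 pp5:1
Op 9: read(P0, v3) -> 166. No state change.

Answer: 4 3 4 1 3 1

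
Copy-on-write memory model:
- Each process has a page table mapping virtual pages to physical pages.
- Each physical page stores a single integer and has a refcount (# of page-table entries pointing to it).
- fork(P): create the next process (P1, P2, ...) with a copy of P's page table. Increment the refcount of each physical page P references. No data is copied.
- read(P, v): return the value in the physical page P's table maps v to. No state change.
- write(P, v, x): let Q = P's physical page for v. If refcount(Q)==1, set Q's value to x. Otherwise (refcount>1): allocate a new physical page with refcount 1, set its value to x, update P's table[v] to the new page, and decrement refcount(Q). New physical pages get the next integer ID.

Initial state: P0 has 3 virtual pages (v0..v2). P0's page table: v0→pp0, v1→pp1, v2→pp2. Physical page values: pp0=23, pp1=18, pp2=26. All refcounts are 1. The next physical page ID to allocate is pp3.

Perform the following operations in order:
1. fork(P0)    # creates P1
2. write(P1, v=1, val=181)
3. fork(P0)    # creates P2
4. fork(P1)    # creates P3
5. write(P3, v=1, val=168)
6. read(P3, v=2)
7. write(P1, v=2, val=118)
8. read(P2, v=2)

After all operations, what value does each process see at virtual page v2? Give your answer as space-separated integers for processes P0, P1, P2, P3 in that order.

Op 1: fork(P0) -> P1. 3 ppages; refcounts: pp0:2 pp1:2 pp2:2
Op 2: write(P1, v1, 181). refcount(pp1)=2>1 -> COPY to pp3. 4 ppages; refcounts: pp0:2 pp1:1 pp2:2 pp3:1
Op 3: fork(P0) -> P2. 4 ppages; refcounts: pp0:3 pp1:2 pp2:3 pp3:1
Op 4: fork(P1) -> P3. 4 ppages; refcounts: pp0:4 pp1:2 pp2:4 pp3:2
Op 5: write(P3, v1, 168). refcount(pp3)=2>1 -> COPY to pp4. 5 ppages; refcounts: pp0:4 pp1:2 pp2:4 pp3:1 pp4:1
Op 6: read(P3, v2) -> 26. No state change.
Op 7: write(P1, v2, 118). refcount(pp2)=4>1 -> COPY to pp5. 6 ppages; refcounts: pp0:4 pp1:2 pp2:3 pp3:1 pp4:1 pp5:1
Op 8: read(P2, v2) -> 26. No state change.
P0: v2 -> pp2 = 26
P1: v2 -> pp5 = 118
P2: v2 -> pp2 = 26
P3: v2 -> pp2 = 26

Answer: 26 118 26 26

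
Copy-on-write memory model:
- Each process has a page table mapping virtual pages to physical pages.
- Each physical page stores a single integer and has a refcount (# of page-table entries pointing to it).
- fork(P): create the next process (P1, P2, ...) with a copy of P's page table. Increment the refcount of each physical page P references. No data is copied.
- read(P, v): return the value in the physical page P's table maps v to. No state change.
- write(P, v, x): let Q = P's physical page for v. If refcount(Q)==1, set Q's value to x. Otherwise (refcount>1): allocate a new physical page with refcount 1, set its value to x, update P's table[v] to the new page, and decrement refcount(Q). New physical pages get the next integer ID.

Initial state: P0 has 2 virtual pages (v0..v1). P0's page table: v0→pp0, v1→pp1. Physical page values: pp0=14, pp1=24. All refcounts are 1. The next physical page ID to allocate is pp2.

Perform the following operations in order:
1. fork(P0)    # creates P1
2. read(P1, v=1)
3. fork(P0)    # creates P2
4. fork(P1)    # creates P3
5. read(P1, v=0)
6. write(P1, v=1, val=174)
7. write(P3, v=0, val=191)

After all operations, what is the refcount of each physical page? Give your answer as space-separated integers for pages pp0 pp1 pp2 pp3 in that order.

Answer: 3 3 1 1

Derivation:
Op 1: fork(P0) -> P1. 2 ppages; refcounts: pp0:2 pp1:2
Op 2: read(P1, v1) -> 24. No state change.
Op 3: fork(P0) -> P2. 2 ppages; refcounts: pp0:3 pp1:3
Op 4: fork(P1) -> P3. 2 ppages; refcounts: pp0:4 pp1:4
Op 5: read(P1, v0) -> 14. No state change.
Op 6: write(P1, v1, 174). refcount(pp1)=4>1 -> COPY to pp2. 3 ppages; refcounts: pp0:4 pp1:3 pp2:1
Op 7: write(P3, v0, 191). refcount(pp0)=4>1 -> COPY to pp3. 4 ppages; refcounts: pp0:3 pp1:3 pp2:1 pp3:1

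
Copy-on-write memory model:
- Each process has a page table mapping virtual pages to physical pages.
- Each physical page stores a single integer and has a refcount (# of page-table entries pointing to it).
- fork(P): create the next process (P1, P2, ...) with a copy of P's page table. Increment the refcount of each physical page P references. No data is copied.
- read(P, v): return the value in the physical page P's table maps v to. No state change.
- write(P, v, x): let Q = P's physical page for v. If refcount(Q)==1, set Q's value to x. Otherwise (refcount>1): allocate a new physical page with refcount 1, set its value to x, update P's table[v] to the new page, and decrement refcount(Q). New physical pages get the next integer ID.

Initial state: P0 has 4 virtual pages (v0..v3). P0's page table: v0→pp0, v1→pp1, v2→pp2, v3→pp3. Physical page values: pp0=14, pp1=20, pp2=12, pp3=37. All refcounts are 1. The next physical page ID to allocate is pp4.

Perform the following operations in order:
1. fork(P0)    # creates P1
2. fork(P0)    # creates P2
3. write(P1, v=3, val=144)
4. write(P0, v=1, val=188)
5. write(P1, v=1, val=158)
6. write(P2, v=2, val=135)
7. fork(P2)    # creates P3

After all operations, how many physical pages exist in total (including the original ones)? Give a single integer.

Answer: 8

Derivation:
Op 1: fork(P0) -> P1. 4 ppages; refcounts: pp0:2 pp1:2 pp2:2 pp3:2
Op 2: fork(P0) -> P2. 4 ppages; refcounts: pp0:3 pp1:3 pp2:3 pp3:3
Op 3: write(P1, v3, 144). refcount(pp3)=3>1 -> COPY to pp4. 5 ppages; refcounts: pp0:3 pp1:3 pp2:3 pp3:2 pp4:1
Op 4: write(P0, v1, 188). refcount(pp1)=3>1 -> COPY to pp5. 6 ppages; refcounts: pp0:3 pp1:2 pp2:3 pp3:2 pp4:1 pp5:1
Op 5: write(P1, v1, 158). refcount(pp1)=2>1 -> COPY to pp6. 7 ppages; refcounts: pp0:3 pp1:1 pp2:3 pp3:2 pp4:1 pp5:1 pp6:1
Op 6: write(P2, v2, 135). refcount(pp2)=3>1 -> COPY to pp7. 8 ppages; refcounts: pp0:3 pp1:1 pp2:2 pp3:2 pp4:1 pp5:1 pp6:1 pp7:1
Op 7: fork(P2) -> P3. 8 ppages; refcounts: pp0:4 pp1:2 pp2:2 pp3:3 pp4:1 pp5:1 pp6:1 pp7:2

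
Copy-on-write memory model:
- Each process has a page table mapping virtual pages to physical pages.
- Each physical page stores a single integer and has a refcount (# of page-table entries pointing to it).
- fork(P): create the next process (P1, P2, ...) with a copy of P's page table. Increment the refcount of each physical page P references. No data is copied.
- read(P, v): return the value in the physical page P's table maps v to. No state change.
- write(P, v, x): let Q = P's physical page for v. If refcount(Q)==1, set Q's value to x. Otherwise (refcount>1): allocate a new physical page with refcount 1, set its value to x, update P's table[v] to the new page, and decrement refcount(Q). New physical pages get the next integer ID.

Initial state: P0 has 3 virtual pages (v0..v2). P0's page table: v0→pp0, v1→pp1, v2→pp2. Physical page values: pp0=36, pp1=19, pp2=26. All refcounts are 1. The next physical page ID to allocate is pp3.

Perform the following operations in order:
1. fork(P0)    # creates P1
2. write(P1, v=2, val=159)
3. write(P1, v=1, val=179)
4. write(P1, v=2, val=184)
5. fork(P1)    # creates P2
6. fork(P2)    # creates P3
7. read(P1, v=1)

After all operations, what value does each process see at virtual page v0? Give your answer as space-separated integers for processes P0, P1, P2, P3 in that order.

Op 1: fork(P0) -> P1. 3 ppages; refcounts: pp0:2 pp1:2 pp2:2
Op 2: write(P1, v2, 159). refcount(pp2)=2>1 -> COPY to pp3. 4 ppages; refcounts: pp0:2 pp1:2 pp2:1 pp3:1
Op 3: write(P1, v1, 179). refcount(pp1)=2>1 -> COPY to pp4. 5 ppages; refcounts: pp0:2 pp1:1 pp2:1 pp3:1 pp4:1
Op 4: write(P1, v2, 184). refcount(pp3)=1 -> write in place. 5 ppages; refcounts: pp0:2 pp1:1 pp2:1 pp3:1 pp4:1
Op 5: fork(P1) -> P2. 5 ppages; refcounts: pp0:3 pp1:1 pp2:1 pp3:2 pp4:2
Op 6: fork(P2) -> P3. 5 ppages; refcounts: pp0:4 pp1:1 pp2:1 pp3:3 pp4:3
Op 7: read(P1, v1) -> 179. No state change.
P0: v0 -> pp0 = 36
P1: v0 -> pp0 = 36
P2: v0 -> pp0 = 36
P3: v0 -> pp0 = 36

Answer: 36 36 36 36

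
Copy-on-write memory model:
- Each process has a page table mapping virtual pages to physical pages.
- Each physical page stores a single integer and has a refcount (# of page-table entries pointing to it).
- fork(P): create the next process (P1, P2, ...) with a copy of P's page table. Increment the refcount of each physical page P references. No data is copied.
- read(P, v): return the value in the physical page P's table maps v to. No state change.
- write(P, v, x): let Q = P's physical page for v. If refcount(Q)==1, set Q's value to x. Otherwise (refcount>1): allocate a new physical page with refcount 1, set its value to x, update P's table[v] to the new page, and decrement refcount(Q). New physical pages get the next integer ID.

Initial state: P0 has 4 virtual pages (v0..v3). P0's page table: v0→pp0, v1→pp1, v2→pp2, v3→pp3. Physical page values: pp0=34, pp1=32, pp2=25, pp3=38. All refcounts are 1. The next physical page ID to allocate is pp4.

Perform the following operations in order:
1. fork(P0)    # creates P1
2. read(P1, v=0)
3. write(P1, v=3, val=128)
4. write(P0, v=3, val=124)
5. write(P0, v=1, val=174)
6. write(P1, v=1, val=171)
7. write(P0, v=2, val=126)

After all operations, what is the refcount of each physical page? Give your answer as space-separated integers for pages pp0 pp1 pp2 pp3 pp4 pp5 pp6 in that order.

Answer: 2 1 1 1 1 1 1

Derivation:
Op 1: fork(P0) -> P1. 4 ppages; refcounts: pp0:2 pp1:2 pp2:2 pp3:2
Op 2: read(P1, v0) -> 34. No state change.
Op 3: write(P1, v3, 128). refcount(pp3)=2>1 -> COPY to pp4. 5 ppages; refcounts: pp0:2 pp1:2 pp2:2 pp3:1 pp4:1
Op 4: write(P0, v3, 124). refcount(pp3)=1 -> write in place. 5 ppages; refcounts: pp0:2 pp1:2 pp2:2 pp3:1 pp4:1
Op 5: write(P0, v1, 174). refcount(pp1)=2>1 -> COPY to pp5. 6 ppages; refcounts: pp0:2 pp1:1 pp2:2 pp3:1 pp4:1 pp5:1
Op 6: write(P1, v1, 171). refcount(pp1)=1 -> write in place. 6 ppages; refcounts: pp0:2 pp1:1 pp2:2 pp3:1 pp4:1 pp5:1
Op 7: write(P0, v2, 126). refcount(pp2)=2>1 -> COPY to pp6. 7 ppages; refcounts: pp0:2 pp1:1 pp2:1 pp3:1 pp4:1 pp5:1 pp6:1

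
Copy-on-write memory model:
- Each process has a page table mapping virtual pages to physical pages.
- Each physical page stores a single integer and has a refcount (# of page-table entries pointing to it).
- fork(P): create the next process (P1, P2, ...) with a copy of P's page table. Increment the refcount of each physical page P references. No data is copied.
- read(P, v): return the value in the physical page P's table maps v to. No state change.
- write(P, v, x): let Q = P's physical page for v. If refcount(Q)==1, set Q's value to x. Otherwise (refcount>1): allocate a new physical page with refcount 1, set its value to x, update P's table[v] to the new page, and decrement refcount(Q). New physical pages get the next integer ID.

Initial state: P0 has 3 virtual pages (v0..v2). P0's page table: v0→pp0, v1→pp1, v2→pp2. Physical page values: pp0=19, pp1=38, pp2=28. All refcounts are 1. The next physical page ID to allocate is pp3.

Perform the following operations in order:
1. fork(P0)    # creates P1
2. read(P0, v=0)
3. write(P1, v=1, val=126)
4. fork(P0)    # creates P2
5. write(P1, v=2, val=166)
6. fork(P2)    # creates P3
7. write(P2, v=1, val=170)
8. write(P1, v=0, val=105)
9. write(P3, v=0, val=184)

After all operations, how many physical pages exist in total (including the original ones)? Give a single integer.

Answer: 8

Derivation:
Op 1: fork(P0) -> P1. 3 ppages; refcounts: pp0:2 pp1:2 pp2:2
Op 2: read(P0, v0) -> 19. No state change.
Op 3: write(P1, v1, 126). refcount(pp1)=2>1 -> COPY to pp3. 4 ppages; refcounts: pp0:2 pp1:1 pp2:2 pp3:1
Op 4: fork(P0) -> P2. 4 ppages; refcounts: pp0:3 pp1:2 pp2:3 pp3:1
Op 5: write(P1, v2, 166). refcount(pp2)=3>1 -> COPY to pp4. 5 ppages; refcounts: pp0:3 pp1:2 pp2:2 pp3:1 pp4:1
Op 6: fork(P2) -> P3. 5 ppages; refcounts: pp0:4 pp1:3 pp2:3 pp3:1 pp4:1
Op 7: write(P2, v1, 170). refcount(pp1)=3>1 -> COPY to pp5. 6 ppages; refcounts: pp0:4 pp1:2 pp2:3 pp3:1 pp4:1 pp5:1
Op 8: write(P1, v0, 105). refcount(pp0)=4>1 -> COPY to pp6. 7 ppages; refcounts: pp0:3 pp1:2 pp2:3 pp3:1 pp4:1 pp5:1 pp6:1
Op 9: write(P3, v0, 184). refcount(pp0)=3>1 -> COPY to pp7. 8 ppages; refcounts: pp0:2 pp1:2 pp2:3 pp3:1 pp4:1 pp5:1 pp6:1 pp7:1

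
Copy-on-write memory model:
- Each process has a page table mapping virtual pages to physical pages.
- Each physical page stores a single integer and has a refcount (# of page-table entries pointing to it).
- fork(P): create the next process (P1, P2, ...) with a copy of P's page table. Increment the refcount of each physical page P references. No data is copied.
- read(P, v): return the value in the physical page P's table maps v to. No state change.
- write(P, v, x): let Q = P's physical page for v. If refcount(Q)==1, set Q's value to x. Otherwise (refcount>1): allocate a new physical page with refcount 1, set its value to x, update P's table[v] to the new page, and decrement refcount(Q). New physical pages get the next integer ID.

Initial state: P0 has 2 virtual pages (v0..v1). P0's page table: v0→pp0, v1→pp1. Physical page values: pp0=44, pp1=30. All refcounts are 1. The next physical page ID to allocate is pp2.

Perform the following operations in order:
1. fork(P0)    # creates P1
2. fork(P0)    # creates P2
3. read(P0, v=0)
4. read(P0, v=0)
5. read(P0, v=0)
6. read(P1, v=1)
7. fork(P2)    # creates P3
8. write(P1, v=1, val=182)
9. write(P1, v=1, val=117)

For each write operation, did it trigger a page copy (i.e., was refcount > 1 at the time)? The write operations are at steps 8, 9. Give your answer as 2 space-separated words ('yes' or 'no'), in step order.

Op 1: fork(P0) -> P1. 2 ppages; refcounts: pp0:2 pp1:2
Op 2: fork(P0) -> P2. 2 ppages; refcounts: pp0:3 pp1:3
Op 3: read(P0, v0) -> 44. No state change.
Op 4: read(P0, v0) -> 44. No state change.
Op 5: read(P0, v0) -> 44. No state change.
Op 6: read(P1, v1) -> 30. No state change.
Op 7: fork(P2) -> P3. 2 ppages; refcounts: pp0:4 pp1:4
Op 8: write(P1, v1, 182). refcount(pp1)=4>1 -> COPY to pp2. 3 ppages; refcounts: pp0:4 pp1:3 pp2:1
Op 9: write(P1, v1, 117). refcount(pp2)=1 -> write in place. 3 ppages; refcounts: pp0:4 pp1:3 pp2:1

yes no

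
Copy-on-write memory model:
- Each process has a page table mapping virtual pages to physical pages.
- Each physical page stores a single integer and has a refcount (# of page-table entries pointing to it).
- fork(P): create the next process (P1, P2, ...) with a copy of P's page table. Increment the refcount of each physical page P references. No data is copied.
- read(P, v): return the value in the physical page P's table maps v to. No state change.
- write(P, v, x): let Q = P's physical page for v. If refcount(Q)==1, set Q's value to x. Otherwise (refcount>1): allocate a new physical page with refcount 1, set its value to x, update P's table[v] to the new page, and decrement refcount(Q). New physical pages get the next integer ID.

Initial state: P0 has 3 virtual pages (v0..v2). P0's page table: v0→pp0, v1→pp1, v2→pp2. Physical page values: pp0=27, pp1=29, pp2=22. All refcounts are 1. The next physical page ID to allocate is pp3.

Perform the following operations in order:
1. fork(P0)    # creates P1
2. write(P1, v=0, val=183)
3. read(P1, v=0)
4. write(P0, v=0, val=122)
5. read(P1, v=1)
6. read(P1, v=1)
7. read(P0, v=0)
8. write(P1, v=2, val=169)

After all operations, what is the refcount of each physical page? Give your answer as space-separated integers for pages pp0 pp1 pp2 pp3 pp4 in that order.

Op 1: fork(P0) -> P1. 3 ppages; refcounts: pp0:2 pp1:2 pp2:2
Op 2: write(P1, v0, 183). refcount(pp0)=2>1 -> COPY to pp3. 4 ppages; refcounts: pp0:1 pp1:2 pp2:2 pp3:1
Op 3: read(P1, v0) -> 183. No state change.
Op 4: write(P0, v0, 122). refcount(pp0)=1 -> write in place. 4 ppages; refcounts: pp0:1 pp1:2 pp2:2 pp3:1
Op 5: read(P1, v1) -> 29. No state change.
Op 6: read(P1, v1) -> 29. No state change.
Op 7: read(P0, v0) -> 122. No state change.
Op 8: write(P1, v2, 169). refcount(pp2)=2>1 -> COPY to pp4. 5 ppages; refcounts: pp0:1 pp1:2 pp2:1 pp3:1 pp4:1

Answer: 1 2 1 1 1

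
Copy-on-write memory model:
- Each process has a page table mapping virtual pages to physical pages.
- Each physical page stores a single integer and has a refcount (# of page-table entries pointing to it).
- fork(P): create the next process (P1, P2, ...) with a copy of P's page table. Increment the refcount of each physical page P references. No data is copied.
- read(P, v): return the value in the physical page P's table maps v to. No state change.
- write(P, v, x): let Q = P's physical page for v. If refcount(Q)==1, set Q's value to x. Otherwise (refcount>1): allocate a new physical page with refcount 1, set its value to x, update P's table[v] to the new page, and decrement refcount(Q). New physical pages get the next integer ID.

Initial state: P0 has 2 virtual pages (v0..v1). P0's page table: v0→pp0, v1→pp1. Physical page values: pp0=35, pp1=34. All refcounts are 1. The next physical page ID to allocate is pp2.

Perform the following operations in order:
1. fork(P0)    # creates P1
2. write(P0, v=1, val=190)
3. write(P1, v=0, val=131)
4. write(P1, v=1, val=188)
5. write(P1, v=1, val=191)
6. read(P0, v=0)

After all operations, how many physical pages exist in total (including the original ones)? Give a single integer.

Answer: 4

Derivation:
Op 1: fork(P0) -> P1. 2 ppages; refcounts: pp0:2 pp1:2
Op 2: write(P0, v1, 190). refcount(pp1)=2>1 -> COPY to pp2. 3 ppages; refcounts: pp0:2 pp1:1 pp2:1
Op 3: write(P1, v0, 131). refcount(pp0)=2>1 -> COPY to pp3. 4 ppages; refcounts: pp0:1 pp1:1 pp2:1 pp3:1
Op 4: write(P1, v1, 188). refcount(pp1)=1 -> write in place. 4 ppages; refcounts: pp0:1 pp1:1 pp2:1 pp3:1
Op 5: write(P1, v1, 191). refcount(pp1)=1 -> write in place. 4 ppages; refcounts: pp0:1 pp1:1 pp2:1 pp3:1
Op 6: read(P0, v0) -> 35. No state change.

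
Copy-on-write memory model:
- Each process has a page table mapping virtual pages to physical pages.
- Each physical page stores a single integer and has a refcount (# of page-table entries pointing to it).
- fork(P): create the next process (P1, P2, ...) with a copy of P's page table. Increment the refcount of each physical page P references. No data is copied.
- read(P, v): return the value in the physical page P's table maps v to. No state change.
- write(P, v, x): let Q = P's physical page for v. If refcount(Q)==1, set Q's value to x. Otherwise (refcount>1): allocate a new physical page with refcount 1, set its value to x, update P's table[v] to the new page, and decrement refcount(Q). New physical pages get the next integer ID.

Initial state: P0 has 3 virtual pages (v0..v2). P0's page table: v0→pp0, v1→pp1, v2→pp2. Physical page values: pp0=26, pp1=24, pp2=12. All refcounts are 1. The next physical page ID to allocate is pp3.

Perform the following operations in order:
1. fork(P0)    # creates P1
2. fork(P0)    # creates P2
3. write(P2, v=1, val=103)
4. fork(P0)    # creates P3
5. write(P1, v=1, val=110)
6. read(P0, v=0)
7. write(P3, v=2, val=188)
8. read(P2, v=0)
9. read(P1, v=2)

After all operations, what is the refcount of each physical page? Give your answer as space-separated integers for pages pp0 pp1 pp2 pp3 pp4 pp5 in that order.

Op 1: fork(P0) -> P1. 3 ppages; refcounts: pp0:2 pp1:2 pp2:2
Op 2: fork(P0) -> P2. 3 ppages; refcounts: pp0:3 pp1:3 pp2:3
Op 3: write(P2, v1, 103). refcount(pp1)=3>1 -> COPY to pp3. 4 ppages; refcounts: pp0:3 pp1:2 pp2:3 pp3:1
Op 4: fork(P0) -> P3. 4 ppages; refcounts: pp0:4 pp1:3 pp2:4 pp3:1
Op 5: write(P1, v1, 110). refcount(pp1)=3>1 -> COPY to pp4. 5 ppages; refcounts: pp0:4 pp1:2 pp2:4 pp3:1 pp4:1
Op 6: read(P0, v0) -> 26. No state change.
Op 7: write(P3, v2, 188). refcount(pp2)=4>1 -> COPY to pp5. 6 ppages; refcounts: pp0:4 pp1:2 pp2:3 pp3:1 pp4:1 pp5:1
Op 8: read(P2, v0) -> 26. No state change.
Op 9: read(P1, v2) -> 12. No state change.

Answer: 4 2 3 1 1 1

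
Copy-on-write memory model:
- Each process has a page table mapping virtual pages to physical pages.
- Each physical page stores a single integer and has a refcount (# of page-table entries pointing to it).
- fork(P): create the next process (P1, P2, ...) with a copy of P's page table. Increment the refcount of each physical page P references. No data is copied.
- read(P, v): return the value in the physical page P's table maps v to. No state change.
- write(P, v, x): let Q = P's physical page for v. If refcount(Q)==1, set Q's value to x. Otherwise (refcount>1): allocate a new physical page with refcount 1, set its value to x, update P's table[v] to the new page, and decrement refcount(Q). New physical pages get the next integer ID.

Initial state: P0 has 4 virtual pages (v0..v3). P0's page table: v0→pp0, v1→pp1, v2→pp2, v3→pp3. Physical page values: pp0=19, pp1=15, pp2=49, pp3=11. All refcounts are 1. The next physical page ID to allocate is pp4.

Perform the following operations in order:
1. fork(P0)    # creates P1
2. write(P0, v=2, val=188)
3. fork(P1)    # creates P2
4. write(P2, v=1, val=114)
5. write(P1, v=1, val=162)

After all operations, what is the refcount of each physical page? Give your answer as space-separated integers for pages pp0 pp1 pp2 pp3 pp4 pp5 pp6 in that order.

Op 1: fork(P0) -> P1. 4 ppages; refcounts: pp0:2 pp1:2 pp2:2 pp3:2
Op 2: write(P0, v2, 188). refcount(pp2)=2>1 -> COPY to pp4. 5 ppages; refcounts: pp0:2 pp1:2 pp2:1 pp3:2 pp4:1
Op 3: fork(P1) -> P2. 5 ppages; refcounts: pp0:3 pp1:3 pp2:2 pp3:3 pp4:1
Op 4: write(P2, v1, 114). refcount(pp1)=3>1 -> COPY to pp5. 6 ppages; refcounts: pp0:3 pp1:2 pp2:2 pp3:3 pp4:1 pp5:1
Op 5: write(P1, v1, 162). refcount(pp1)=2>1 -> COPY to pp6. 7 ppages; refcounts: pp0:3 pp1:1 pp2:2 pp3:3 pp4:1 pp5:1 pp6:1

Answer: 3 1 2 3 1 1 1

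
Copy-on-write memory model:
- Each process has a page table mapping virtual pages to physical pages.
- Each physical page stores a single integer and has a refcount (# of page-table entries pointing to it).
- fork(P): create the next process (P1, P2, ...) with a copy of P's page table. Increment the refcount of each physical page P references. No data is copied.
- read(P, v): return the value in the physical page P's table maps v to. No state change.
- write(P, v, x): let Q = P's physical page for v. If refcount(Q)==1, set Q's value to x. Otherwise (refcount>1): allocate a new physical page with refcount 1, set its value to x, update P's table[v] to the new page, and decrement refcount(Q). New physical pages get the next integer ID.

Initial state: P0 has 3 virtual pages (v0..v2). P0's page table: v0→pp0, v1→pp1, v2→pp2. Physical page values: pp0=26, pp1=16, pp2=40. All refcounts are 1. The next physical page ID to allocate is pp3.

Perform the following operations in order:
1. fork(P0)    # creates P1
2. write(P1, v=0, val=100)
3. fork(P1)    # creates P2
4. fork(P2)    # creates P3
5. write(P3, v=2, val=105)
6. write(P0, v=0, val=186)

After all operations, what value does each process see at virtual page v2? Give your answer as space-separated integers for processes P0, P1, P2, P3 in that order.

Op 1: fork(P0) -> P1. 3 ppages; refcounts: pp0:2 pp1:2 pp2:2
Op 2: write(P1, v0, 100). refcount(pp0)=2>1 -> COPY to pp3. 4 ppages; refcounts: pp0:1 pp1:2 pp2:2 pp3:1
Op 3: fork(P1) -> P2. 4 ppages; refcounts: pp0:1 pp1:3 pp2:3 pp3:2
Op 4: fork(P2) -> P3. 4 ppages; refcounts: pp0:1 pp1:4 pp2:4 pp3:3
Op 5: write(P3, v2, 105). refcount(pp2)=4>1 -> COPY to pp4. 5 ppages; refcounts: pp0:1 pp1:4 pp2:3 pp3:3 pp4:1
Op 6: write(P0, v0, 186). refcount(pp0)=1 -> write in place. 5 ppages; refcounts: pp0:1 pp1:4 pp2:3 pp3:3 pp4:1
P0: v2 -> pp2 = 40
P1: v2 -> pp2 = 40
P2: v2 -> pp2 = 40
P3: v2 -> pp4 = 105

Answer: 40 40 40 105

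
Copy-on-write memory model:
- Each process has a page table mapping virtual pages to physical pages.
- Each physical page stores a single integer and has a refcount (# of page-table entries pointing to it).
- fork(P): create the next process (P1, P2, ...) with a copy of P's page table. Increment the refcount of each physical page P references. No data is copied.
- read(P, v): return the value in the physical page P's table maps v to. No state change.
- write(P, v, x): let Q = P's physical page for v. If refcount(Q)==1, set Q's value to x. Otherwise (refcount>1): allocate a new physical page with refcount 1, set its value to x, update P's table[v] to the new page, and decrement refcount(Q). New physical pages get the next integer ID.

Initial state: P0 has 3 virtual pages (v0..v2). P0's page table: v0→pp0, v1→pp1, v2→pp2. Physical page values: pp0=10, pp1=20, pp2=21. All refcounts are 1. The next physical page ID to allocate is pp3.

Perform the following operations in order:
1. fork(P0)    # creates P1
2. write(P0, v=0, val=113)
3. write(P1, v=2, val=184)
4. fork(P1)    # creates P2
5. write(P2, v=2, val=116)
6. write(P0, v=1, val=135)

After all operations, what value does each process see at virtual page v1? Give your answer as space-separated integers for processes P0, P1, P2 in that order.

Answer: 135 20 20

Derivation:
Op 1: fork(P0) -> P1. 3 ppages; refcounts: pp0:2 pp1:2 pp2:2
Op 2: write(P0, v0, 113). refcount(pp0)=2>1 -> COPY to pp3. 4 ppages; refcounts: pp0:1 pp1:2 pp2:2 pp3:1
Op 3: write(P1, v2, 184). refcount(pp2)=2>1 -> COPY to pp4. 5 ppages; refcounts: pp0:1 pp1:2 pp2:1 pp3:1 pp4:1
Op 4: fork(P1) -> P2. 5 ppages; refcounts: pp0:2 pp1:3 pp2:1 pp3:1 pp4:2
Op 5: write(P2, v2, 116). refcount(pp4)=2>1 -> COPY to pp5. 6 ppages; refcounts: pp0:2 pp1:3 pp2:1 pp3:1 pp4:1 pp5:1
Op 6: write(P0, v1, 135). refcount(pp1)=3>1 -> COPY to pp6. 7 ppages; refcounts: pp0:2 pp1:2 pp2:1 pp3:1 pp4:1 pp5:1 pp6:1
P0: v1 -> pp6 = 135
P1: v1 -> pp1 = 20
P2: v1 -> pp1 = 20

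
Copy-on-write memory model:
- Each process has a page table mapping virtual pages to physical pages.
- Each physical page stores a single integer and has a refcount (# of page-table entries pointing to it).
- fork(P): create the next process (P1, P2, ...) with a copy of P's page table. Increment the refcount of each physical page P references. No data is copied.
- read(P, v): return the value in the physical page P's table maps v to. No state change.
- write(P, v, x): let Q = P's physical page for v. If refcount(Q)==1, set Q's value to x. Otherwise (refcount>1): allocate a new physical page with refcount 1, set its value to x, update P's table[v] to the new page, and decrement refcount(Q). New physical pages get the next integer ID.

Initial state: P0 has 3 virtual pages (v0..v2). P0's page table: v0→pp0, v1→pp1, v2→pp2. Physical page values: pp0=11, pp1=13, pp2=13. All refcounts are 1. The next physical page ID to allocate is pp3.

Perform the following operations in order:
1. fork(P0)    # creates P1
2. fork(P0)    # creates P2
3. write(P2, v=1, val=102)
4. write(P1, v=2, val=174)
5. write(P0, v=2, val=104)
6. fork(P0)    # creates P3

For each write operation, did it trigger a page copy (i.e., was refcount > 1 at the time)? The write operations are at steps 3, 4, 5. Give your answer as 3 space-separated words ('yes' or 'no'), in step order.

Op 1: fork(P0) -> P1. 3 ppages; refcounts: pp0:2 pp1:2 pp2:2
Op 2: fork(P0) -> P2. 3 ppages; refcounts: pp0:3 pp1:3 pp2:3
Op 3: write(P2, v1, 102). refcount(pp1)=3>1 -> COPY to pp3. 4 ppages; refcounts: pp0:3 pp1:2 pp2:3 pp3:1
Op 4: write(P1, v2, 174). refcount(pp2)=3>1 -> COPY to pp4. 5 ppages; refcounts: pp0:3 pp1:2 pp2:2 pp3:1 pp4:1
Op 5: write(P0, v2, 104). refcount(pp2)=2>1 -> COPY to pp5. 6 ppages; refcounts: pp0:3 pp1:2 pp2:1 pp3:1 pp4:1 pp5:1
Op 6: fork(P0) -> P3. 6 ppages; refcounts: pp0:4 pp1:3 pp2:1 pp3:1 pp4:1 pp5:2

yes yes yes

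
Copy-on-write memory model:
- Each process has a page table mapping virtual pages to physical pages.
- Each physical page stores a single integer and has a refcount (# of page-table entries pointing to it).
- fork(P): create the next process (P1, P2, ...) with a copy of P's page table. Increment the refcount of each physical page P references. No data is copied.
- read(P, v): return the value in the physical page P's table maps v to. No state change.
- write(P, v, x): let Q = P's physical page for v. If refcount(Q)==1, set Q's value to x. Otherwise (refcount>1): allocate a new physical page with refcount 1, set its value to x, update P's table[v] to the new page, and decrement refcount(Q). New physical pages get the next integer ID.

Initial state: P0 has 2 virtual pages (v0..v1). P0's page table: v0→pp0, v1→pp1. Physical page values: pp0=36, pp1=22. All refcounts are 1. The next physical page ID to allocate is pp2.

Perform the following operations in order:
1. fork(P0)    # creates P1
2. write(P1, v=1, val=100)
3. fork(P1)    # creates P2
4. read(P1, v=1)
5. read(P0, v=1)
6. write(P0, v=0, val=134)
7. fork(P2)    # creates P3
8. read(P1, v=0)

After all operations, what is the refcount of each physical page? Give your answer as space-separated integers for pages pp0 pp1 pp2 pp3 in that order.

Answer: 3 1 3 1

Derivation:
Op 1: fork(P0) -> P1. 2 ppages; refcounts: pp0:2 pp1:2
Op 2: write(P1, v1, 100). refcount(pp1)=2>1 -> COPY to pp2. 3 ppages; refcounts: pp0:2 pp1:1 pp2:1
Op 3: fork(P1) -> P2. 3 ppages; refcounts: pp0:3 pp1:1 pp2:2
Op 4: read(P1, v1) -> 100. No state change.
Op 5: read(P0, v1) -> 22. No state change.
Op 6: write(P0, v0, 134). refcount(pp0)=3>1 -> COPY to pp3. 4 ppages; refcounts: pp0:2 pp1:1 pp2:2 pp3:1
Op 7: fork(P2) -> P3. 4 ppages; refcounts: pp0:3 pp1:1 pp2:3 pp3:1
Op 8: read(P1, v0) -> 36. No state change.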